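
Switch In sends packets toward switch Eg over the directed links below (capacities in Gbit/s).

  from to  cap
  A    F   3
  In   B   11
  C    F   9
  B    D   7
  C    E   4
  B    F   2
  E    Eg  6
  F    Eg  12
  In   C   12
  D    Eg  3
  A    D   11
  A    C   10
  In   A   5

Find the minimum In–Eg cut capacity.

19

Augment In→A→D→Eg: bottleneck 3, flow now 3.
Augment In→A→F→Eg: bottleneck 2, flow now 5.
Augment In→B→F→Eg: bottleneck 2, flow now 7.
Augment In→C→E→Eg: bottleneck 4, flow now 11.
Augment In→C→F→Eg: bottleneck 8, flow now 19.
No augmenting path remains; maximum flow = 19.
By max-flow min-cut, the minimum cut capacity equals the max flow.
In the residual graph, reachable from In: {In, A, B, C, D, F}.
Min-cut edges: C→E (4), D→Eg (3), F→Eg (12); capacity 4 + 3 + 12 = 19.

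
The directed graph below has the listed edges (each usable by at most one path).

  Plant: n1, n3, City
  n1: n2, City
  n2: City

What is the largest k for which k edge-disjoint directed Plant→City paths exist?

Assign every edge capacity 1; by Menger, the answer equals the max flow.
Path Plant→City (+1); total 1.
Path Plant→n1→City (+1); total 2.
No residual Plant→City path; max flow = 2.
Certifying cut of size 2: {Plant→City, Plant→n1}.

2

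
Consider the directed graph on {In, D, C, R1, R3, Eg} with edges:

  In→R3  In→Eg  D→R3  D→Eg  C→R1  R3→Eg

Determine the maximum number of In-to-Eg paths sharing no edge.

2

Assign every edge capacity 1; by Menger, the answer equals the max flow.
Path In→Eg (+1); total 1.
Path In→R3→Eg (+1); total 2.
No residual In→Eg path; max flow = 2.
Certifying cut of size 2: {In→Eg, In→R3}.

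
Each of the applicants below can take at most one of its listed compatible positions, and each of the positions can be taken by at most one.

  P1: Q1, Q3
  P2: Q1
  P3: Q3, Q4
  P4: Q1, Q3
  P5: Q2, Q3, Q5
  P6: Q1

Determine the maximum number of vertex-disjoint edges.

Unit-capacity flow: source→left, listed edges, right→sink; max matching = max flow.
Augmenting path P1→Q1 (+1); matched 1.
Augmenting path P3→Q3 (+1); matched 2.
Augmenting path P5→Q2 (+1); matched 3.
Augmenting path P4→Q3→P3→Q4 (+1); matched 4.
No augmenting path remains; maximum matching = 4.
König certificate: {P3, P5, Q1, Q3} is a vertex cover of size 4 (every listed pair touches it), so no matching can be larger.

4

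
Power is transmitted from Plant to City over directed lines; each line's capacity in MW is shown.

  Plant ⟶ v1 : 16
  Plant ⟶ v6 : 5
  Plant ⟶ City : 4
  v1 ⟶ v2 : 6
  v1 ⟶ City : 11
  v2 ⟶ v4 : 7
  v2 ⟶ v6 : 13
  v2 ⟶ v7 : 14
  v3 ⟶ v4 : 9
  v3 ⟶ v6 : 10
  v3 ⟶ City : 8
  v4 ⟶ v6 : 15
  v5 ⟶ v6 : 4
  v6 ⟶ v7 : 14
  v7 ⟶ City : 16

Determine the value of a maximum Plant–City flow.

25

Augment Plant→City: bottleneck 4, flow now 4.
Augment Plant→v1→City: bottleneck 11, flow now 15.
Augment Plant→v6→v7→City: bottleneck 5, flow now 20.
Augment Plant→v1→v2→v7→City: bottleneck 5, flow now 25.
No augmenting path remains; maximum flow = 25.
In the residual graph, reachable from Plant: {Plant}.
Min-cut edges: Plant→v1 (16), Plant→v6 (5), Plant→City (4); capacity 16 + 5 + 4 = 25.
This cut is saturated, so no flow can exceed 25.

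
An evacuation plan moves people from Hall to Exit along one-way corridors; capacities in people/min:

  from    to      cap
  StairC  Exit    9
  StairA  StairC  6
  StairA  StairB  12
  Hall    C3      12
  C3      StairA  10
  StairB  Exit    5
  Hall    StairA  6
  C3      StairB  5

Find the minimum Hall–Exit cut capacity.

11

Augment Hall→C3→StairB→Exit: bottleneck 5, flow now 5.
Augment Hall→StairA→StairC→Exit: bottleneck 6, flow now 11.
No augmenting path remains; maximum flow = 11.
By max-flow min-cut, the minimum cut capacity equals the max flow.
In the residual graph, reachable from Hall: {Hall, C3, StairA, StairB}.
Min-cut edges: StairA→StairC (6), StairB→Exit (5); capacity 6 + 5 = 11.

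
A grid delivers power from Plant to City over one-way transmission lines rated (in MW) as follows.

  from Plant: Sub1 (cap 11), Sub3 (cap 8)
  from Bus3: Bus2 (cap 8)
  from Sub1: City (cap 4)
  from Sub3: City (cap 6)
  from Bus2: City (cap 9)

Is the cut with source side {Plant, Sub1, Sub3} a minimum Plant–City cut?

Yes — it is a minimum cut (capacity 10).

Given cut capacity: 4 + 6 = 10.
Augment Plant→Sub1→City: bottleneck 4, flow now 4.
Augment Plant→Sub3→City: bottleneck 6, flow now 10.
No augmenting path remains; maximum flow = 10.
Cut capacity 10 equals the max flow, so it is a minimum cut.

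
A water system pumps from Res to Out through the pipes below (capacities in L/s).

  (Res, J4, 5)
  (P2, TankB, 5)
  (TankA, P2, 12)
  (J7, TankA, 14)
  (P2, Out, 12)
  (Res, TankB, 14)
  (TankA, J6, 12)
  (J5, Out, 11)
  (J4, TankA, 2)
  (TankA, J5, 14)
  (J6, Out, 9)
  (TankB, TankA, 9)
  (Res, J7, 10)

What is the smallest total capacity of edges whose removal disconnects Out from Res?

21

Augment Res→J7→TankA→J6→Out: bottleneck 9, flow now 9.
Augment Res→J7→TankA→J5→Out: bottleneck 1, flow now 10.
Augment Res→TankB→TankA→J5→Out: bottleneck 9, flow now 19.
Augment Res→J4→TankA→J5→Out: bottleneck 1, flow now 20.
Augment Res→J4→TankA→P2→Out: bottleneck 1, flow now 21.
No augmenting path remains; maximum flow = 21.
By max-flow min-cut, the minimum cut capacity equals the max flow.
In the residual graph, reachable from Res: {Res, TankB, J4}.
Min-cut edges: Res→J7 (10), TankB→TankA (9), J4→TankA (2); capacity 10 + 9 + 2 = 21.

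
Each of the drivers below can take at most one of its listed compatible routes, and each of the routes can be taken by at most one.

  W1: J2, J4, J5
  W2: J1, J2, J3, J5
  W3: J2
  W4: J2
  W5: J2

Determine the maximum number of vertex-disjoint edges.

Unit-capacity flow: source→left, listed edges, right→sink; max matching = max flow.
Augmenting path W1→J2 (+1); matched 1.
Augmenting path W2→J1 (+1); matched 2.
Augmenting path W3→J2→W1→J4 (+1); matched 3.
No augmenting path remains; maximum matching = 3.
König certificate: {W1, W2, J2} is a vertex cover of size 3 (every listed pair touches it), so no matching can be larger.

3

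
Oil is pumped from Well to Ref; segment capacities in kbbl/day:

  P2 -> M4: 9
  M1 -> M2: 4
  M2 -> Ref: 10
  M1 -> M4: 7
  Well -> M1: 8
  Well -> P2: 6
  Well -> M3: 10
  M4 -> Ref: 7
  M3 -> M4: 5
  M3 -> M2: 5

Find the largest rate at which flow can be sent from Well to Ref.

Augment Well→M1→M2→Ref: bottleneck 4, flow now 4.
Augment Well→M1→M4→Ref: bottleneck 4, flow now 8.
Augment Well→P2→M4→Ref: bottleneck 3, flow now 11.
Augment Well→M3→M2→Ref: bottleneck 5, flow now 16.
No augmenting path remains; maximum flow = 16.
In the residual graph, reachable from Well: {Well, M1, P2, M3, M4}.
Min-cut edges: M1→M2 (4), M3→M2 (5), M4→Ref (7); capacity 4 + 5 + 7 = 16.
This cut is saturated, so no flow can exceed 16.

16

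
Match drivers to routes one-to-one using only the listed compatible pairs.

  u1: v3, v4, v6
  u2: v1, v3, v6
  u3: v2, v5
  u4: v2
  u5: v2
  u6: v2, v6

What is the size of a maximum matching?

Unit-capacity flow: source→left, listed edges, right→sink; max matching = max flow.
Augmenting path u1→v3 (+1); matched 1.
Augmenting path u2→v1 (+1); matched 2.
Augmenting path u3→v2 (+1); matched 3.
Augmenting path u6→v6 (+1); matched 4.
Augmenting path u4→v2→u3→v5 (+1); matched 5.
No augmenting path remains; maximum matching = 5.
König certificate: {u1, u2, u3, u6, v2} is a vertex cover of size 5 (every listed pair touches it), so no matching can be larger.

5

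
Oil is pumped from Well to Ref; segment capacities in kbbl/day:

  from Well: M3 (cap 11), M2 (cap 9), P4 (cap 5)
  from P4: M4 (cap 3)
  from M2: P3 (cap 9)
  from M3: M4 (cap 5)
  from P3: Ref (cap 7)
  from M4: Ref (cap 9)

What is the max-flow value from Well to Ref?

15

Augment Well→P4→M4→Ref: bottleneck 3, flow now 3.
Augment Well→M2→P3→Ref: bottleneck 7, flow now 10.
Augment Well→M3→M4→Ref: bottleneck 5, flow now 15.
No augmenting path remains; maximum flow = 15.
In the residual graph, reachable from Well: {Well, P4, M2, M3, P3}.
Min-cut edges: P4→M4 (3), M3→M4 (5), P3→Ref (7); capacity 3 + 5 + 7 = 15.
This cut is saturated, so no flow can exceed 15.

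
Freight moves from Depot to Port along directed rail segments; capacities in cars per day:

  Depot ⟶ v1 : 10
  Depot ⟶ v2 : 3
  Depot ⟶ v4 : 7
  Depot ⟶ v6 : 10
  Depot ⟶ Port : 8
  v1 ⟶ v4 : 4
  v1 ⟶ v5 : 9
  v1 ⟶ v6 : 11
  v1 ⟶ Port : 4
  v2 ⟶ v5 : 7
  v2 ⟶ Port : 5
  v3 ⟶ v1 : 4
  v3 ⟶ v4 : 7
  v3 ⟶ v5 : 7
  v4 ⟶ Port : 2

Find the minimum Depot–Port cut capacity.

17

Augment Depot→Port: bottleneck 8, flow now 8.
Augment Depot→v1→Port: bottleneck 4, flow now 12.
Augment Depot→v2→Port: bottleneck 3, flow now 15.
Augment Depot→v4→Port: bottleneck 2, flow now 17.
No augmenting path remains; maximum flow = 17.
By max-flow min-cut, the minimum cut capacity equals the max flow.
In the residual graph, reachable from Depot: {Depot, v1, v4, v5, v6}.
Min-cut edges: Depot→v2 (3), Depot→Port (8), v1→Port (4), v4→Port (2); capacity 3 + 8 + 4 + 2 = 17.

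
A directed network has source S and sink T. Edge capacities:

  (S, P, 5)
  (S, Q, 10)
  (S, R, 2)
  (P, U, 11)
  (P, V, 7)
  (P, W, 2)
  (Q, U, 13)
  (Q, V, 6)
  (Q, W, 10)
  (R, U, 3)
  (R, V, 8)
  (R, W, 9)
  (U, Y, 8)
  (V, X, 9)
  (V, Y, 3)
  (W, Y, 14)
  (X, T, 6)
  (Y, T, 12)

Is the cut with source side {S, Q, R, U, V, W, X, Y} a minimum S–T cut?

Given cut capacity: 5 + 6 + 12 = 23.
Augment S→P→U→Y→T: bottleneck 5, flow now 5.
Augment S→Q→U→Y→T: bottleneck 3, flow now 8.
Augment S→Q→V→X→T: bottleneck 6, flow now 14.
Augment S→Q→W→Y→T: bottleneck 1, flow now 15.
Augment S→R→V→Y→T: bottleneck 2, flow now 17.
No augmenting path remains; maximum flow = 17.
In the residual graph, reachable from S: {S}.
Min-cut edges: S→P (5), S→Q (10), S→R (2); capacity 5 + 10 + 2 = 17.
Cut capacity 23 exceeds the max flow 17, so it is not minimum.

No — its capacity is 23, but the minimum cut has capacity 17.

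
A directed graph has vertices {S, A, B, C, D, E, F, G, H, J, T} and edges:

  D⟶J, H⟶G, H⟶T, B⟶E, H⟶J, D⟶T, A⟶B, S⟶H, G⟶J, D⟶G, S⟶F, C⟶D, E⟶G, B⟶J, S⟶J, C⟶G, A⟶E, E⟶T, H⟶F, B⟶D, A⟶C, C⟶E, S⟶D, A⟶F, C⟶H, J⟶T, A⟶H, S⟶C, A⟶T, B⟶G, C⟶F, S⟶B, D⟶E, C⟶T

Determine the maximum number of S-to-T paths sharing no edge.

5

Assign every edge capacity 1; by Menger, the answer equals the max flow.
Path S→C→T (+1); total 1.
Path S→D→T (+1); total 2.
Path S→H→T (+1); total 3.
Path S→J→T (+1); total 4.
Path S→B→E→T (+1); total 5.
No residual S→T path; max flow = 5.
Certifying cut of size 5: {S→B, S→C, S→D, S→H, S→J}.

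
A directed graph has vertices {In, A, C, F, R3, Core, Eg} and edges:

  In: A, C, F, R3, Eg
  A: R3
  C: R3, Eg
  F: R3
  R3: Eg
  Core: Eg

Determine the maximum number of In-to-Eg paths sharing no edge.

3

Assign every edge capacity 1; by Menger, the answer equals the max flow.
Path In→Eg (+1); total 1.
Path In→C→Eg (+1); total 2.
Path In→R3→Eg (+1); total 3.
No residual In→Eg path; max flow = 3.
Certifying cut of size 3: {In→C, In→Eg, R3→Eg}.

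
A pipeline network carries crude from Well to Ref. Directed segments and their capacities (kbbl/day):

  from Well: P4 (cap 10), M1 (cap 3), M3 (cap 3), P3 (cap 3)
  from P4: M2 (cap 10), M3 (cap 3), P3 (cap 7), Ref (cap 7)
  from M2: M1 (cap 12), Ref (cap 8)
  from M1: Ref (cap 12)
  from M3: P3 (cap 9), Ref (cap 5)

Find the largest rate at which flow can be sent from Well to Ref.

Augment Well→P4→Ref: bottleneck 7, flow now 7.
Augment Well→M1→Ref: bottleneck 3, flow now 10.
Augment Well→M3→Ref: bottleneck 3, flow now 13.
Augment Well→P4→M2→Ref: bottleneck 3, flow now 16.
No augmenting path remains; maximum flow = 16.
In the residual graph, reachable from Well: {Well, P3}.
Min-cut edges: Well→P4 (10), Well→M1 (3), Well→M3 (3); capacity 10 + 3 + 3 = 16.
This cut is saturated, so no flow can exceed 16.

16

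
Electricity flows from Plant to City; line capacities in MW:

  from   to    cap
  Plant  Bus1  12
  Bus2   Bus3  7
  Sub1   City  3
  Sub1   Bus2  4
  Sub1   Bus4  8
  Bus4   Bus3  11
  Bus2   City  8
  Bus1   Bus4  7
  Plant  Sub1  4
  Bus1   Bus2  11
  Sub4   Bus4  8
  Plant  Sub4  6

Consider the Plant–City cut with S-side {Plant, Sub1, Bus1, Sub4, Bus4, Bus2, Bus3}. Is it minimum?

Yes — it is a minimum cut (capacity 11).

Given cut capacity: 3 + 8 = 11.
Augment Plant→Sub1→City: bottleneck 3, flow now 3.
Augment Plant→Sub1→Bus2→City: bottleneck 1, flow now 4.
Augment Plant→Bus1→Bus2→City: bottleneck 7, flow now 11.
No augmenting path remains; maximum flow = 11.
Cut capacity 11 equals the max flow, so it is a minimum cut.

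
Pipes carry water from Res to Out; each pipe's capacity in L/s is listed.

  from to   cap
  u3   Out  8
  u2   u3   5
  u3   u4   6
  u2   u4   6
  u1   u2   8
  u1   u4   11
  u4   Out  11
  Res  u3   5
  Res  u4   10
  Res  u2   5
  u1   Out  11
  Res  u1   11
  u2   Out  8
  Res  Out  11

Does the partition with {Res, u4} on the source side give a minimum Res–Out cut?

No — its capacity is 43, but the minimum cut has capacity 42.

Given cut capacity: 11 + 5 + 5 + 11 + 11 = 43.
Augment Res→Out: bottleneck 11, flow now 11.
Augment Res→u1→Out: bottleneck 11, flow now 22.
Augment Res→u2→Out: bottleneck 5, flow now 27.
Augment Res→u3→Out: bottleneck 5, flow now 32.
Augment Res→u4→Out: bottleneck 10, flow now 42.
No augmenting path remains; maximum flow = 42.
In the residual graph, reachable from Res: {Res}.
Min-cut edges: Res→u1 (11), Res→u2 (5), Res→u3 (5), Res→u4 (10), Res→Out (11); capacity 11 + 5 + 5 + 10 + 11 = 42.
Cut capacity 43 exceeds the max flow 42, so it is not minimum.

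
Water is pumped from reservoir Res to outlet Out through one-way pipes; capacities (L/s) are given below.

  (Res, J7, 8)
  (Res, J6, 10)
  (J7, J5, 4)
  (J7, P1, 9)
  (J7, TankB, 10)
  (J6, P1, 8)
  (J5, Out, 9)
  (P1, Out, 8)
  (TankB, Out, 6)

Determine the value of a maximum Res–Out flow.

16

Augment Res→J7→J5→Out: bottleneck 4, flow now 4.
Augment Res→J7→P1→Out: bottleneck 4, flow now 8.
Augment Res→J6→P1→Out: bottleneck 4, flow now 12.
Augment Res→J6→P1→J7→TankB→Out: bottleneck 4, flow now 16. (uses reverse residual edge)
No augmenting path remains; maximum flow = 16.
In the residual graph, reachable from Res: {Res, J6}.
Min-cut edges: Res→J7 (8), J6→P1 (8); capacity 8 + 8 = 16.
This cut is saturated, so no flow can exceed 16.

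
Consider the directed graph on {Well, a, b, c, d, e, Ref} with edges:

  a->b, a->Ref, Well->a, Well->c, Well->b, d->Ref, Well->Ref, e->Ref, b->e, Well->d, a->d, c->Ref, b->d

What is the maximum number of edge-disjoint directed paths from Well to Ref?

Assign every edge capacity 1; by Menger, the answer equals the max flow.
Path Well→Ref (+1); total 1.
Path Well→a→Ref (+1); total 2.
Path Well→c→Ref (+1); total 3.
Path Well→d→Ref (+1); total 4.
Path Well→b→e→Ref (+1); total 5.
No residual Well→Ref path; max flow = 5.
Certifying cut of size 5: {Well→Ref, Well→a, Well→b, Well→c, Well→d}.

5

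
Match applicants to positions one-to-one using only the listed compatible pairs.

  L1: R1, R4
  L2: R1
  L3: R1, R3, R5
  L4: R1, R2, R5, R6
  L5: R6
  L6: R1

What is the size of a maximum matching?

5

Unit-capacity flow: source→left, listed edges, right→sink; max matching = max flow.
Augmenting path L1→R1 (+1); matched 1.
Augmenting path L3→R3 (+1); matched 2.
Augmenting path L4→R2 (+1); matched 3.
Augmenting path L5→R6 (+1); matched 4.
Augmenting path L2→R1→L1→R4 (+1); matched 5.
No augmenting path remains; maximum matching = 5.
König certificate: {L1, L3, L4, L5, R1} is a vertex cover of size 5 (every listed pair touches it), so no matching can be larger.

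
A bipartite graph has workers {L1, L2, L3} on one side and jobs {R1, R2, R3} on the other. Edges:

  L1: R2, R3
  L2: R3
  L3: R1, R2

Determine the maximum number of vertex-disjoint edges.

Unit-capacity flow: source→left, listed edges, right→sink; max matching = max flow.
Augmenting path L1→R2 (+1); matched 1.
Augmenting path L2→R3 (+1); matched 2.
Augmenting path L3→R1 (+1); matched 3.
No augmenting path remains; maximum matching = 3.
König certificate: {L1, L2, L3} is a vertex cover of size 3 (every listed pair touches it), so no matching can be larger.

3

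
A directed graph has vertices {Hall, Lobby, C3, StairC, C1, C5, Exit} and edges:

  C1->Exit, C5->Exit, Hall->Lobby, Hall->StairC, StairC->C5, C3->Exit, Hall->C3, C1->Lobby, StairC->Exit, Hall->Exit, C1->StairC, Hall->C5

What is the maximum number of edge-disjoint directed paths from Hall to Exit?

4

Assign every edge capacity 1; by Menger, the answer equals the max flow.
Path Hall→Exit (+1); total 1.
Path Hall→C3→Exit (+1); total 2.
Path Hall→StairC→Exit (+1); total 3.
Path Hall→C5→Exit (+1); total 4.
No residual Hall→Exit path; max flow = 4.
Certifying cut of size 4: {Hall→C3, Hall→C5, Hall→Exit, Hall→StairC}.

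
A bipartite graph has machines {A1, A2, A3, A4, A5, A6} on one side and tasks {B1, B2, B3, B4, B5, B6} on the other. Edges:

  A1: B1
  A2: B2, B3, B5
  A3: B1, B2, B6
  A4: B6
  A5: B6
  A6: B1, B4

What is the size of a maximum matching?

Unit-capacity flow: source→left, listed edges, right→sink; max matching = max flow.
Augmenting path A1→B1 (+1); matched 1.
Augmenting path A2→B2 (+1); matched 2.
Augmenting path A3→B6 (+1); matched 3.
Augmenting path A6→B4 (+1); matched 4.
Augmenting path A4→B6→A3→B2→A2→B3 (+1); matched 5.
No augmenting path remains; maximum matching = 5.
König certificate: {A1, A2, A3, A6, B6} is a vertex cover of size 5 (every listed pair touches it), so no matching can be larger.

5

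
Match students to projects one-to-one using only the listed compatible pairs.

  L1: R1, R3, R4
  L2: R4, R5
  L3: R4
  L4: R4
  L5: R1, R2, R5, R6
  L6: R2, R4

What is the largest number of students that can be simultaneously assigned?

Unit-capacity flow: source→left, listed edges, right→sink; max matching = max flow.
Augmenting path L1→R1 (+1); matched 1.
Augmenting path L2→R4 (+1); matched 2.
Augmenting path L5→R2 (+1); matched 3.
Augmenting path L3→R4→L2→R5 (+1); matched 4.
Augmenting path L6→R2→L5→R6 (+1); matched 5.
No augmenting path remains; maximum matching = 5.
König certificate: {L1, L2, L5, L6, R4} is a vertex cover of size 5 (every listed pair touches it), so no matching can be larger.

5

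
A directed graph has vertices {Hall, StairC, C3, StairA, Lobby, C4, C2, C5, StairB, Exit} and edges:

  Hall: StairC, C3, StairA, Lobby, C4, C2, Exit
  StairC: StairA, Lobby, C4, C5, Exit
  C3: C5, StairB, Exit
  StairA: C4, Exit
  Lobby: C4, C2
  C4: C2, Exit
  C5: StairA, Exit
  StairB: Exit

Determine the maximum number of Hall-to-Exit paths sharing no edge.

Assign every edge capacity 1; by Menger, the answer equals the max flow.
Path Hall→Exit (+1); total 1.
Path Hall→StairC→Exit (+1); total 2.
Path Hall→C3→Exit (+1); total 3.
Path Hall→StairA→Exit (+1); total 4.
Path Hall→C4→Exit (+1); total 5.
No residual Hall→Exit path; max flow = 5.
Certifying cut of size 5: {C4→Exit, Hall→C3, Hall→Exit, Hall→StairA, Hall→StairC}.

5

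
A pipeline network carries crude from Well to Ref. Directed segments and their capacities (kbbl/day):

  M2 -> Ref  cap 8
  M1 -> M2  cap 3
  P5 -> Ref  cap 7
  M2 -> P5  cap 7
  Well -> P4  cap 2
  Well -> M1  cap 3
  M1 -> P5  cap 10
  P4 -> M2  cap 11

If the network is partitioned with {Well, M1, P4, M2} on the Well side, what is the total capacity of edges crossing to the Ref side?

25

Edges leaving {Well, M1, P4, M2}: M1→P5 (10), M2→P5 (7), M2→Ref (8).
Cut capacity = 10 + 7 + 8 = 25.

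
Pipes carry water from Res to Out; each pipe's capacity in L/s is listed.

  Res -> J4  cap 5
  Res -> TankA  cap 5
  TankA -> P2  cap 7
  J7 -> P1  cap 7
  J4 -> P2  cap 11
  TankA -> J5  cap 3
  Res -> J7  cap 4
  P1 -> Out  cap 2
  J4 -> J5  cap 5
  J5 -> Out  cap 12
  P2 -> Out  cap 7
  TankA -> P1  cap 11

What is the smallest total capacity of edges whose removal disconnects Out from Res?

Augment Res→J7→P1→Out: bottleneck 2, flow now 2.
Augment Res→J4→J5→Out: bottleneck 5, flow now 7.
Augment Res→TankA→J5→Out: bottleneck 3, flow now 10.
Augment Res→TankA→P2→Out: bottleneck 2, flow now 12.
No augmenting path remains; maximum flow = 12.
By max-flow min-cut, the minimum cut capacity equals the max flow.
In the residual graph, reachable from Res: {Res, J7, P1}.
Min-cut edges: Res→J4 (5), Res→TankA (5), P1→Out (2); capacity 5 + 5 + 2 = 12.

12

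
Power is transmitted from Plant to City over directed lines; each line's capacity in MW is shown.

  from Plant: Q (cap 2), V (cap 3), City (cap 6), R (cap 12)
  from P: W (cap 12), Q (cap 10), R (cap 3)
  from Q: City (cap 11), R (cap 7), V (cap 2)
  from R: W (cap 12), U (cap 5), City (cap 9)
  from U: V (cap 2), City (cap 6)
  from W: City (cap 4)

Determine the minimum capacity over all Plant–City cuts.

20

Augment Plant→City: bottleneck 6, flow now 6.
Augment Plant→Q→City: bottleneck 2, flow now 8.
Augment Plant→R→City: bottleneck 9, flow now 17.
Augment Plant→R→U→City: bottleneck 3, flow now 20.
No augmenting path remains; maximum flow = 20.
By max-flow min-cut, the minimum cut capacity equals the max flow.
In the residual graph, reachable from Plant: {Plant, V}.
Min-cut edges: Plant→Q (2), Plant→R (12), Plant→City (6); capacity 2 + 12 + 6 = 20.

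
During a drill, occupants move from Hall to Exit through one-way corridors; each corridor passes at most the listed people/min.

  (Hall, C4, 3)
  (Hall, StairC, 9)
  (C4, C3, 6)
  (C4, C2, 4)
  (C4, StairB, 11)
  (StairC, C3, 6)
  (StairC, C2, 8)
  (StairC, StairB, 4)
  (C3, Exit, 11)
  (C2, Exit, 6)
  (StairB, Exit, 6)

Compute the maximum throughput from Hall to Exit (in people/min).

12

Augment Hall→C4→C3→Exit: bottleneck 3, flow now 3.
Augment Hall→StairC→C3→Exit: bottleneck 6, flow now 9.
Augment Hall→StairC→C2→Exit: bottleneck 3, flow now 12.
No augmenting path remains; maximum flow = 12.
In the residual graph, reachable from Hall: {Hall}.
Min-cut edges: Hall→C4 (3), Hall→StairC (9); capacity 3 + 9 = 12.
This cut is saturated, so no flow can exceed 12.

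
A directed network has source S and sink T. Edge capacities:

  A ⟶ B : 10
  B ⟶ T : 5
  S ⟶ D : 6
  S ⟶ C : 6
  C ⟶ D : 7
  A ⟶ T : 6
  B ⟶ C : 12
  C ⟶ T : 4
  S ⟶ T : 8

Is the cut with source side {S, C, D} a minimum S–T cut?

Yes — it is a minimum cut (capacity 12).

Given cut capacity: 8 + 4 = 12.
Augment S→T: bottleneck 8, flow now 8.
Augment S→C→T: bottleneck 4, flow now 12.
No augmenting path remains; maximum flow = 12.
Cut capacity 12 equals the max flow, so it is a minimum cut.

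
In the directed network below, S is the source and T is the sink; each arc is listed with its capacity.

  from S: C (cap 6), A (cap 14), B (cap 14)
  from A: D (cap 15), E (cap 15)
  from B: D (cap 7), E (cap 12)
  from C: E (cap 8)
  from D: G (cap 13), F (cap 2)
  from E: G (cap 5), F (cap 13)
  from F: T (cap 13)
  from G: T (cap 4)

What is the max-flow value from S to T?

Augment S→A→D→F→T: bottleneck 2, flow now 2.
Augment S→A→D→G→T: bottleneck 4, flow now 6.
Augment S→A→E→F→T: bottleneck 8, flow now 14.
Augment S→B→E→F→T: bottleneck 3, flow now 17.
No augmenting path remains; maximum flow = 17.
In the residual graph, reachable from S: {S, A, B, C, D, E, F, G}.
Min-cut edges: F→T (13), G→T (4); capacity 13 + 4 = 17.
This cut is saturated, so no flow can exceed 17.

17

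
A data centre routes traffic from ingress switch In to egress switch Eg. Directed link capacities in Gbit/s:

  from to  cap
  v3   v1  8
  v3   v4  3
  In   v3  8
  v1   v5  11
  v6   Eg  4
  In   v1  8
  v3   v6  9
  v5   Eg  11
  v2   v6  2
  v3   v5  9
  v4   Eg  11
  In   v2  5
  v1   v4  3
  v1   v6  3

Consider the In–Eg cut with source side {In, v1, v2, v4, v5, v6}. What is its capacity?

34

Edges leaving {In, v1, v2, v4, v5, v6}: In→v3 (8), v4→Eg (11), v5→Eg (11), v6→Eg (4).
Cut capacity = 8 + 11 + 11 + 4 = 34.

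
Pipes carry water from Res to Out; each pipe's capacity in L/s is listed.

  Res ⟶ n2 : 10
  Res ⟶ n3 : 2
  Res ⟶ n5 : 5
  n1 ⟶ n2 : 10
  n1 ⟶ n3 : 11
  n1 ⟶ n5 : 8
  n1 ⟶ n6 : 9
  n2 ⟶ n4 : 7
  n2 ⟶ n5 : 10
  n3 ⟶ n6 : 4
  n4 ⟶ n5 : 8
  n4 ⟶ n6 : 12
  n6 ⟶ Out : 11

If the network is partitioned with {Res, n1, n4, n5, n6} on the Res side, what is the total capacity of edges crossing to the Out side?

44

Edges leaving {Res, n1, n4, n5, n6}: Res→n2 (10), Res→n3 (2), n1→n2 (10), n1→n3 (11), n6→Out (11).
Cut capacity = 10 + 2 + 10 + 11 + 11 = 44.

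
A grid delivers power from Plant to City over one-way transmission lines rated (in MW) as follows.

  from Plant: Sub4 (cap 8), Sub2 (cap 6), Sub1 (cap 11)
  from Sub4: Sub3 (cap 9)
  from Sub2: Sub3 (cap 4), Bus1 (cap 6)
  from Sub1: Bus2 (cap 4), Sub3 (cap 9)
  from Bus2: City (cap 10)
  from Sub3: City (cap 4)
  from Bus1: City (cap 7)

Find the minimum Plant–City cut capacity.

Augment Plant→Sub4→Sub3→City: bottleneck 4, flow now 4.
Augment Plant→Sub2→Bus1→City: bottleneck 6, flow now 10.
Augment Plant→Sub1→Bus2→City: bottleneck 4, flow now 14.
No augmenting path remains; maximum flow = 14.
By max-flow min-cut, the minimum cut capacity equals the max flow.
In the residual graph, reachable from Plant: {Plant, Sub4, Sub1, Sub3}.
Min-cut edges: Plant→Sub2 (6), Sub1→Bus2 (4), Sub3→City (4); capacity 6 + 4 + 4 = 14.

14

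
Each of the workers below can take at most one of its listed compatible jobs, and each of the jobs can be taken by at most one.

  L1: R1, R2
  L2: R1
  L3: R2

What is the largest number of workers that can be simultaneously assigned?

2

Unit-capacity flow: source→left, listed edges, right→sink; max matching = max flow.
Augmenting path L1→R1 (+1); matched 1.
Augmenting path L3→R2 (+1); matched 2.
No augmenting path remains; maximum matching = 2.
König certificate: {R1, R2} is a vertex cover of size 2 (every listed pair touches it), so no matching can be larger.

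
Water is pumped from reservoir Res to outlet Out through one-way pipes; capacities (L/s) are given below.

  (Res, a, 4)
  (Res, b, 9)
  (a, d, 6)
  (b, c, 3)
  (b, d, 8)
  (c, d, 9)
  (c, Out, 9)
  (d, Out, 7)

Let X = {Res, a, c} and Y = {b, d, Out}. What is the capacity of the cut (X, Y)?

33

Edges leaving {Res, a, c}: Res→b (9), a→d (6), c→d (9), c→Out (9).
Cut capacity = 9 + 6 + 9 + 9 = 33.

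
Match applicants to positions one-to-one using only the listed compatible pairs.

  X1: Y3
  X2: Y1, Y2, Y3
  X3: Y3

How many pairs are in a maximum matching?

2

Unit-capacity flow: source→left, listed edges, right→sink; max matching = max flow.
Augmenting path X1→Y3 (+1); matched 1.
Augmenting path X2→Y1 (+1); matched 2.
No augmenting path remains; maximum matching = 2.
König certificate: {X2, Y3} is a vertex cover of size 2 (every listed pair touches it), so no matching can be larger.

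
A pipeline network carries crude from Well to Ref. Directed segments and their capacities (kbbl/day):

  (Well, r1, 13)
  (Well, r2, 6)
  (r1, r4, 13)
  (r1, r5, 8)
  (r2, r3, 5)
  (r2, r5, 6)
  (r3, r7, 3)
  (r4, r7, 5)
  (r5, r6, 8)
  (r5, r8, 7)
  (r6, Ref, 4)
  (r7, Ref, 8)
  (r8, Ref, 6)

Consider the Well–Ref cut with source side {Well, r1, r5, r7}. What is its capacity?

42

Edges leaving {Well, r1, r5, r7}: Well→r2 (6), r1→r4 (13), r5→r6 (8), r5→r8 (7), r7→Ref (8).
Cut capacity = 6 + 13 + 8 + 7 + 8 = 42.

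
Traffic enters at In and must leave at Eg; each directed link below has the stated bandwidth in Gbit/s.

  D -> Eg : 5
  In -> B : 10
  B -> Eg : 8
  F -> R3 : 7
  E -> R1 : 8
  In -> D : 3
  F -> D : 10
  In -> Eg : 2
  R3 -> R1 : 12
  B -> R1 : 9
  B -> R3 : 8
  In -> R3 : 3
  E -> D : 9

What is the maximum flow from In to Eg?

13

Augment In→Eg: bottleneck 2, flow now 2.
Augment In→B→Eg: bottleneck 8, flow now 10.
Augment In→D→Eg: bottleneck 3, flow now 13.
No augmenting path remains; maximum flow = 13.
In the residual graph, reachable from In: {In, B, R3, R1}.
Min-cut edges: In→D (3), In→Eg (2), B→Eg (8); capacity 3 + 2 + 8 = 13.
This cut is saturated, so no flow can exceed 13.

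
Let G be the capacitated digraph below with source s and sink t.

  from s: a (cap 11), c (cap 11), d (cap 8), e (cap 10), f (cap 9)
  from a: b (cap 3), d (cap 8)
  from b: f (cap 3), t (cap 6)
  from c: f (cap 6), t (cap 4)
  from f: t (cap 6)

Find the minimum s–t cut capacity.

Augment s→c→t: bottleneck 4, flow now 4.
Augment s→f→t: bottleneck 6, flow now 10.
Augment s→a→b→t: bottleneck 3, flow now 13.
No augmenting path remains; maximum flow = 13.
By max-flow min-cut, the minimum cut capacity equals the max flow.
In the residual graph, reachable from s: {s, a, c, d, e, f}.
Min-cut edges: a→b (3), c→t (4), f→t (6); capacity 3 + 4 + 6 = 13.

13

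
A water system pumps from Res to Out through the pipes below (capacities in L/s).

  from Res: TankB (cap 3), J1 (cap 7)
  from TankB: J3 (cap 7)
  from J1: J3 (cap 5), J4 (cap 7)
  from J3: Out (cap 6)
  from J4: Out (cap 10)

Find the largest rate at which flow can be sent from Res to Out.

Augment Res→TankB→J3→Out: bottleneck 3, flow now 3.
Augment Res→J1→J3→Out: bottleneck 3, flow now 6.
Augment Res→J1→J4→Out: bottleneck 4, flow now 10.
No augmenting path remains; maximum flow = 10.
In the residual graph, reachable from Res: {Res}.
Min-cut edges: Res→TankB (3), Res→J1 (7); capacity 3 + 7 = 10.
This cut is saturated, so no flow can exceed 10.

10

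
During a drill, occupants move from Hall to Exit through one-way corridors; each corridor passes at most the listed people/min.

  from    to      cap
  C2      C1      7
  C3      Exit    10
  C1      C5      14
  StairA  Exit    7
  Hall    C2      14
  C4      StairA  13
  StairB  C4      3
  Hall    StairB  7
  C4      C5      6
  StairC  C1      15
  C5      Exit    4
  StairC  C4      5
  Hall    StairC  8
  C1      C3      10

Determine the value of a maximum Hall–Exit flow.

Augment Hall→StairC→C1→C5→Exit: bottleneck 4, flow now 4.
Augment Hall→StairC→C1→C3→Exit: bottleneck 4, flow now 8.
Augment Hall→StairB→C4→StairA→Exit: bottleneck 3, flow now 11.
Augment Hall→C2→C1→C3→Exit: bottleneck 6, flow now 17.
Augment Hall→C2→C1→StairC→C4→StairA→Exit: bottleneck 1, flow now 18. (uses reverse residual edge)
No augmenting path remains; maximum flow = 18.
In the residual graph, reachable from Hall: {Hall, StairB, C2}.
Min-cut edges: Hall→StairC (8), StairB→C4 (3), C2→C1 (7); capacity 8 + 3 + 7 = 18.
This cut is saturated, so no flow can exceed 18.

18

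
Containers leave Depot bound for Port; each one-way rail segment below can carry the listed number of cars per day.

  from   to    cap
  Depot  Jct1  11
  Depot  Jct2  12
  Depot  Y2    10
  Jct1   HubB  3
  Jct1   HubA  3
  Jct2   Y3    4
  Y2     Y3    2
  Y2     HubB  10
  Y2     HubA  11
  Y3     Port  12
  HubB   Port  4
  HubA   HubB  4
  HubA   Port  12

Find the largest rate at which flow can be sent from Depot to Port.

Augment Depot→Jct1→HubB→Port: bottleneck 3, flow now 3.
Augment Depot→Jct1→HubA→Port: bottleneck 3, flow now 6.
Augment Depot→Jct2→Y3→Port: bottleneck 4, flow now 10.
Augment Depot→Y2→Y3→Port: bottleneck 2, flow now 12.
Augment Depot→Y2→HubB→Port: bottleneck 1, flow now 13.
Augment Depot→Y2→HubA→Port: bottleneck 7, flow now 20.
No augmenting path remains; maximum flow = 20.
In the residual graph, reachable from Depot: {Depot, Jct1, Jct2}.
Min-cut edges: Depot→Y2 (10), Jct1→HubB (3), Jct1→HubA (3), Jct2→Y3 (4); capacity 10 + 3 + 3 + 4 = 20.
This cut is saturated, so no flow can exceed 20.

20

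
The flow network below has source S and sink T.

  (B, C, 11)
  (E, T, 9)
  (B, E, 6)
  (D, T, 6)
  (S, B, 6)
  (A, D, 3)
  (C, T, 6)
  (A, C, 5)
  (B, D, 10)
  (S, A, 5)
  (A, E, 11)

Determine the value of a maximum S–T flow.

11

Augment S→A→C→T: bottleneck 5, flow now 5.
Augment S→B→C→T: bottleneck 1, flow now 6.
Augment S→B→D→T: bottleneck 5, flow now 11.
No augmenting path remains; maximum flow = 11.
In the residual graph, reachable from S: {S}.
Min-cut edges: S→A (5), S→B (6); capacity 5 + 6 = 11.
This cut is saturated, so no flow can exceed 11.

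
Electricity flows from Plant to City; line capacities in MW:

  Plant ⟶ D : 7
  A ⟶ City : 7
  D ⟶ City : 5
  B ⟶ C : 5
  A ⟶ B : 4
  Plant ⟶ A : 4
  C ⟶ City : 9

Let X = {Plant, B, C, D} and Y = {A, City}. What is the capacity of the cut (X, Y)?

Edges leaving {Plant, B, C, D}: Plant→A (4), C→City (9), D→City (5).
Cut capacity = 4 + 9 + 5 = 18.

18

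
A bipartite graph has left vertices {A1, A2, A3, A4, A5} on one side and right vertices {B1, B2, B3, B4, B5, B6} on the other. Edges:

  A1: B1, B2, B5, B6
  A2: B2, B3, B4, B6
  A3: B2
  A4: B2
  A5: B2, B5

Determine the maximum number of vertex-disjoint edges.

Unit-capacity flow: source→left, listed edges, right→sink; max matching = max flow.
Augmenting path A1→B1 (+1); matched 1.
Augmenting path A2→B2 (+1); matched 2.
Augmenting path A5→B5 (+1); matched 3.
Augmenting path A3→B2→A2→B3 (+1); matched 4.
No augmenting path remains; maximum matching = 4.
König certificate: {A1, A2, A5, B2} is a vertex cover of size 4 (every listed pair touches it), so no matching can be larger.

4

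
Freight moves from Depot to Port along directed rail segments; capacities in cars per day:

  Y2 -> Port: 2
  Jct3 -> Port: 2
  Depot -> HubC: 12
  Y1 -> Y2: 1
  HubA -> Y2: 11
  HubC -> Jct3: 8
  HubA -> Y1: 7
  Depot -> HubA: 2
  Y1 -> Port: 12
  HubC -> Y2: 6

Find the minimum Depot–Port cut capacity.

Augment Depot→HubA→Y2→Port: bottleneck 2, flow now 2.
Augment Depot→HubC→Jct3→Port: bottleneck 2, flow now 4.
Augment Depot→HubC→Y2→HubA→Y1→Port: bottleneck 2, flow now 6. (uses reverse residual edge)
No augmenting path remains; maximum flow = 6.
By max-flow min-cut, the minimum cut capacity equals the max flow.
In the residual graph, reachable from Depot: {Depot, HubC, Y2, Jct3}.
Min-cut edges: Depot→HubA (2), Y2→Port (2), Jct3→Port (2); capacity 2 + 2 + 2 = 6.

6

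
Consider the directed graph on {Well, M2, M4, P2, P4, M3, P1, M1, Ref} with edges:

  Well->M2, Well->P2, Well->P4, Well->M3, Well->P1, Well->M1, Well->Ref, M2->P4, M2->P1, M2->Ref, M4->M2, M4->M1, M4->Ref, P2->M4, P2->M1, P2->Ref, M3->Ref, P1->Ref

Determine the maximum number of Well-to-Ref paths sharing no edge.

Assign every edge capacity 1; by Menger, the answer equals the max flow.
Path Well→Ref (+1); total 1.
Path Well→M2→Ref (+1); total 2.
Path Well→P2→Ref (+1); total 3.
Path Well→M3→Ref (+1); total 4.
Path Well→P1→Ref (+1); total 5.
No residual Well→Ref path; max flow = 5.
Certifying cut of size 5: {Well→M2, Well→M3, Well→P1, Well→P2, Well→Ref}.

5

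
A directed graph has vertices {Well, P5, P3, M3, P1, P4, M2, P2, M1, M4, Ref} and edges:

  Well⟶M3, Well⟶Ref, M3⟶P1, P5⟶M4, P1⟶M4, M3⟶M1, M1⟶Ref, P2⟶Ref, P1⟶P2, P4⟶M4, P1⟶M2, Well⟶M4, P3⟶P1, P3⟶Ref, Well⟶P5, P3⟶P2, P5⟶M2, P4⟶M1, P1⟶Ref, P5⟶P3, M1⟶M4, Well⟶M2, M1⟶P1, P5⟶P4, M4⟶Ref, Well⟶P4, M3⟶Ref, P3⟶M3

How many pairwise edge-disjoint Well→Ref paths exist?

Assign every edge capacity 1; by Menger, the answer equals the max flow.
Path Well→Ref (+1); total 1.
Path Well→M3→Ref (+1); total 2.
Path Well→M4→Ref (+1); total 3.
Path Well→P5→P3→Ref (+1); total 4.
Path Well→P4→M1→Ref (+1); total 5.
No residual Well→Ref path; max flow = 5.
Certifying cut of size 5: {Well→M3, Well→M4, Well→P4, Well→P5, Well→Ref}.

5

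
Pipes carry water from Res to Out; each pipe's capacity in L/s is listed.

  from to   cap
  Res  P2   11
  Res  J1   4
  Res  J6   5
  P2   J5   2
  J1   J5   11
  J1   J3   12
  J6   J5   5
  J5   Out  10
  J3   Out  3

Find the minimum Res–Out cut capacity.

Augment Res→P2→J5→Out: bottleneck 2, flow now 2.
Augment Res→J1→J5→Out: bottleneck 4, flow now 6.
Augment Res→J6→J5→Out: bottleneck 4, flow now 10.
Augment Res→J6→J5→J1→J3→Out: bottleneck 1, flow now 11. (uses reverse residual edge)
No augmenting path remains; maximum flow = 11.
By max-flow min-cut, the minimum cut capacity equals the max flow.
In the residual graph, reachable from Res: {Res, P2}.
Min-cut edges: Res→J1 (4), Res→J6 (5), P2→J5 (2); capacity 4 + 5 + 2 = 11.

11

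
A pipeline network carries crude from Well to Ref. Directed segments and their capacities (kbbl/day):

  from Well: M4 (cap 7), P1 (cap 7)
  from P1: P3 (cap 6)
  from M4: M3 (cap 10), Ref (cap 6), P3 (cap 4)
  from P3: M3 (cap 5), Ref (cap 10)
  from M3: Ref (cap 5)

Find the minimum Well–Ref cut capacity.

13

Augment Well→M4→Ref: bottleneck 6, flow now 6.
Augment Well→P1→P3→Ref: bottleneck 6, flow now 12.
Augment Well→M4→P3→Ref: bottleneck 1, flow now 13.
No augmenting path remains; maximum flow = 13.
By max-flow min-cut, the minimum cut capacity equals the max flow.
In the residual graph, reachable from Well: {Well, P1}.
Min-cut edges: Well→M4 (7), P1→P3 (6); capacity 7 + 6 = 13.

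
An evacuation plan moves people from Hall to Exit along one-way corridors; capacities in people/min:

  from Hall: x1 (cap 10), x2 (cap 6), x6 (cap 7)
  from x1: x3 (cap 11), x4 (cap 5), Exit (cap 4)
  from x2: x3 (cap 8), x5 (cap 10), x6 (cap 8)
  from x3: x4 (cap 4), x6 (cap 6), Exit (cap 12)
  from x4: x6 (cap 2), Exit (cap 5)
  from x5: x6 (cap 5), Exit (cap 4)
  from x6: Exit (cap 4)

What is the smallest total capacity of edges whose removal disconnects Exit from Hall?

Augment Hall→x1→Exit: bottleneck 4, flow now 4.
Augment Hall→x6→Exit: bottleneck 4, flow now 8.
Augment Hall→x1→x3→Exit: bottleneck 6, flow now 14.
Augment Hall→x2→x3→Exit: bottleneck 6, flow now 20.
No augmenting path remains; maximum flow = 20.
By max-flow min-cut, the minimum cut capacity equals the max flow.
In the residual graph, reachable from Hall: {Hall, x6}.
Min-cut edges: Hall→x1 (10), Hall→x2 (6), x6→Exit (4); capacity 10 + 6 + 4 = 20.

20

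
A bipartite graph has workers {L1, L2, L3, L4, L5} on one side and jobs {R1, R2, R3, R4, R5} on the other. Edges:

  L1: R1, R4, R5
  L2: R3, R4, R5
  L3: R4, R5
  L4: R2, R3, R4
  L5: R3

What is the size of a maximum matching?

Unit-capacity flow: source→left, listed edges, right→sink; max matching = max flow.
Augmenting path L1→R1 (+1); matched 1.
Augmenting path L2→R3 (+1); matched 2.
Augmenting path L3→R4 (+1); matched 3.
Augmenting path L4→R2 (+1); matched 4.
Augmenting path L5→R3→L2→R5 (+1); matched 5.
No augmenting path remains; maximum matching = 5.
König certificate: {L1, L2, L3, L4, L5} is a vertex cover of size 5 (every listed pair touches it), so no matching can be larger.

5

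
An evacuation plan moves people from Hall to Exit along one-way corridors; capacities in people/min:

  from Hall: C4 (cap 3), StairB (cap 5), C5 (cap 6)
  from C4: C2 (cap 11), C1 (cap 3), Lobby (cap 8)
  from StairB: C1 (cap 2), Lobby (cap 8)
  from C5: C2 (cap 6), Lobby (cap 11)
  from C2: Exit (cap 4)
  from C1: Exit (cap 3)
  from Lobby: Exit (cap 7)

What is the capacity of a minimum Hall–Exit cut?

14

Augment Hall→C4→C2→Exit: bottleneck 3, flow now 3.
Augment Hall→StairB→C1→Exit: bottleneck 2, flow now 5.
Augment Hall→StairB→Lobby→Exit: bottleneck 3, flow now 8.
Augment Hall→C5→C2→Exit: bottleneck 1, flow now 9.
Augment Hall→C5→Lobby→Exit: bottleneck 4, flow now 13.
Augment Hall→C5→C2→C4→C1→Exit: bottleneck 1, flow now 14. (uses reverse residual edge)
No augmenting path remains; maximum flow = 14.
By max-flow min-cut, the minimum cut capacity equals the max flow.
In the residual graph, reachable from Hall: {Hall}.
Min-cut edges: Hall→C4 (3), Hall→StairB (5), Hall→C5 (6); capacity 3 + 5 + 6 = 14.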